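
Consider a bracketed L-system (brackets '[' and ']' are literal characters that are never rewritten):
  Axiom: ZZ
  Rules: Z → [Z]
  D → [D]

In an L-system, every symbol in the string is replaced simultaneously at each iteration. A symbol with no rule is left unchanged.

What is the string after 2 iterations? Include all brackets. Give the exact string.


Step 0: ZZ
Step 1: [Z][Z]
Step 2: [[Z]][[Z]]

Answer: [[Z]][[Z]]


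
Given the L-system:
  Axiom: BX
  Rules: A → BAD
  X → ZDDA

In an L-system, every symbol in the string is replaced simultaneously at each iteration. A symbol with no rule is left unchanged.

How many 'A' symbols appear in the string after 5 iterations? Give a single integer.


Step 0: BX  (0 'A')
Step 1: BZDDA  (1 'A')
Step 2: BZDDBAD  (1 'A')
Step 3: BZDDBBADD  (1 'A')
Step 4: BZDDBBBADDD  (1 'A')
Step 5: BZDDBBBBADDDD  (1 'A')

Answer: 1


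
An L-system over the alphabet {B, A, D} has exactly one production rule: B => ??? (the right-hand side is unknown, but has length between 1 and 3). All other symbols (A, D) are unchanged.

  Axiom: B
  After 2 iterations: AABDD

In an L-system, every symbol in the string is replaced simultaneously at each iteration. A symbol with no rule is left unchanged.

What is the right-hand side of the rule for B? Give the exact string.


Trying B => ABD:
  Step 0: B
  Step 1: ABD
  Step 2: AABDD
Matches the given result.

Answer: ABD


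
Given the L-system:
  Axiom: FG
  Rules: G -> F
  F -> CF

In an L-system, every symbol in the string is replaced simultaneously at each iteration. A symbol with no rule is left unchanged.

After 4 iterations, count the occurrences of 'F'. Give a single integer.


Step 0: FG  (1 'F')
Step 1: CFF  (2 'F')
Step 2: CCFCF  (2 'F')
Step 3: CCCFCCF  (2 'F')
Step 4: CCCCFCCCF  (2 'F')

Answer: 2


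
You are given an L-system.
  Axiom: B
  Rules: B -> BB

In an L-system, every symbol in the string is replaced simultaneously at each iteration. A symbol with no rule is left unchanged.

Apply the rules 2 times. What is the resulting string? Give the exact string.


Answer: BBBB

Derivation:
Step 0: B
Step 1: BB
Step 2: BBBB


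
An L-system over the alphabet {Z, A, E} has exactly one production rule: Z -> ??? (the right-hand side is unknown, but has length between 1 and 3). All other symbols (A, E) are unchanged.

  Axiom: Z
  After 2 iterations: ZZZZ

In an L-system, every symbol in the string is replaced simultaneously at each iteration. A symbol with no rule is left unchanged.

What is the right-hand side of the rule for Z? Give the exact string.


Answer: ZZ

Derivation:
Trying Z -> ZZ:
  Step 0: Z
  Step 1: ZZ
  Step 2: ZZZZ
Matches the given result.


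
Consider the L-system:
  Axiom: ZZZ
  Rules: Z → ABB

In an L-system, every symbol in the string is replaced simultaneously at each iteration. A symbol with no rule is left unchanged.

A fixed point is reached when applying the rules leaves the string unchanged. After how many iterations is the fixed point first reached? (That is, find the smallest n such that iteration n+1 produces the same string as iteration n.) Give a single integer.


Step 0: ZZZ
Step 1: ABBABBABB
Step 2: ABBABBABB  (unchanged — fixed point at step 1)

Answer: 1


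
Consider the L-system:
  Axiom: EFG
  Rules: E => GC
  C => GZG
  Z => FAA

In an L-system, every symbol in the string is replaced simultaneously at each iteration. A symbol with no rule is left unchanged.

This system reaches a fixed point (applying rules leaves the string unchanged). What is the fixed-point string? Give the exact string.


Step 0: EFG
Step 1: GCFG
Step 2: GGZGFG
Step 3: GGFAAGFG
Step 4: GGFAAGFG  (unchanged — fixed point at step 3)

Answer: GGFAAGFG


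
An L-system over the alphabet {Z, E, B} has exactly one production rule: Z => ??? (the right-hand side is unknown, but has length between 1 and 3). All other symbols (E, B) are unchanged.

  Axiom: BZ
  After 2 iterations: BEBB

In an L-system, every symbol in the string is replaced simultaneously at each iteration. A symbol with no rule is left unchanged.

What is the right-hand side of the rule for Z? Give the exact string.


Trying Z => EBB:
  Step 0: BZ
  Step 1: BEBB
  Step 2: BEBB
Matches the given result.

Answer: EBB


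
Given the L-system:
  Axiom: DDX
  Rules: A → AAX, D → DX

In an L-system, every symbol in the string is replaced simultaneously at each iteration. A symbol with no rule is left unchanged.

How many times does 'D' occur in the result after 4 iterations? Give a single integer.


Step 0: DDX  (2 'D')
Step 1: DXDXX  (2 'D')
Step 2: DXXDXXX  (2 'D')
Step 3: DXXXDXXXX  (2 'D')
Step 4: DXXXXDXXXXX  (2 'D')

Answer: 2


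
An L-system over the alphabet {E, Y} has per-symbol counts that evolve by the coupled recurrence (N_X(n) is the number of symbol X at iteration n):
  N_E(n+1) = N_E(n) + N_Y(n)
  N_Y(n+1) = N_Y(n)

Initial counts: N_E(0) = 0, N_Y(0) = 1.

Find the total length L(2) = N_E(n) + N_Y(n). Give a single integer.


Step 0: N_E=0, N_Y=1, L=1
Step 1: N_E=1, N_Y=1, L=2
Step 2: N_E=2, N_Y=1, L=3

Answer: 3


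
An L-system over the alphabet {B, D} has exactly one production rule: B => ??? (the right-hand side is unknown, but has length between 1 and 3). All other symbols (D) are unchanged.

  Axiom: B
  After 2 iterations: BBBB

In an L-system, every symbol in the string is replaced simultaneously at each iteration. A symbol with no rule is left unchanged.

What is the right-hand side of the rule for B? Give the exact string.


Answer: BB

Derivation:
Trying B => BB:
  Step 0: B
  Step 1: BB
  Step 2: BBBB
Matches the given result.


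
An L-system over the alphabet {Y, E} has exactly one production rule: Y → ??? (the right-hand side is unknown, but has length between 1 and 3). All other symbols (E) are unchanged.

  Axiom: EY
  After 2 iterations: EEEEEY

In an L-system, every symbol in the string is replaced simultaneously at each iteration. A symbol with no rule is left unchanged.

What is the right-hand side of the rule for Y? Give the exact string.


Answer: EEY

Derivation:
Trying Y → EEY:
  Step 0: EY
  Step 1: EEEY
  Step 2: EEEEEY
Matches the given result.


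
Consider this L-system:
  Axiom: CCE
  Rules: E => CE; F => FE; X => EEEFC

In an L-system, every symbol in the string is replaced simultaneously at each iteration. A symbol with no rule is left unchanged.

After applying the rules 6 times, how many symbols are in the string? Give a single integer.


Answer: 9

Derivation:
Step 0: length = 3
Step 1: length = 4
Step 2: length = 5
Step 3: length = 6
Step 4: length = 7
Step 5: length = 8
Step 6: length = 9


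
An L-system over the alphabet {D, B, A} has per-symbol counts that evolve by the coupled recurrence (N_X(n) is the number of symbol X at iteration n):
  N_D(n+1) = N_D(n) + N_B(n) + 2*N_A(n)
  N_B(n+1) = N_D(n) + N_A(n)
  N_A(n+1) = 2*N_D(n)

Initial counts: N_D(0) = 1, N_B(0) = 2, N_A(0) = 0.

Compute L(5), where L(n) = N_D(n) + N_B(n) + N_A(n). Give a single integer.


Answer: 475

Derivation:
Step 0: N_D=1, N_B=2, N_A=0, L=3
Step 1: N_D=3, N_B=1, N_A=2, L=6
Step 2: N_D=8, N_B=5, N_A=6, L=19
Step 3: N_D=25, N_B=14, N_A=16, L=55
Step 4: N_D=71, N_B=41, N_A=50, L=162
Step 5: N_D=212, N_B=121, N_A=142, L=475


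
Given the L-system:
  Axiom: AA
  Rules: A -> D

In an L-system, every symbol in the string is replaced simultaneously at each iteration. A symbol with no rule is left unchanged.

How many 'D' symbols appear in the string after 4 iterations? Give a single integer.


Step 0: AA  (0 'D')
Step 1: DD  (2 'D')
Step 2: DD  (2 'D')
Step 3: DD  (2 'D')
Step 4: DD  (2 'D')

Answer: 2


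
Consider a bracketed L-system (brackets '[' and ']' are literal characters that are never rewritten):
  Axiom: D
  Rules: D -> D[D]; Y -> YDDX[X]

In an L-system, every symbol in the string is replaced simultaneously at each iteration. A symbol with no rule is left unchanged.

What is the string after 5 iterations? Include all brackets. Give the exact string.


Answer: D[D][D[D]][D[D][D[D]]][D[D][D[D]][D[D][D[D]]]][D[D][D[D]][D[D][D[D]]][D[D][D[D]][D[D][D[D]]]]]

Derivation:
Step 0: D
Step 1: D[D]
Step 2: D[D][D[D]]
Step 3: D[D][D[D]][D[D][D[D]]]
Step 4: D[D][D[D]][D[D][D[D]]][D[D][D[D]][D[D][D[D]]]]
Step 5: D[D][D[D]][D[D][D[D]]][D[D][D[D]][D[D][D[D]]]][D[D][D[D]][D[D][D[D]]][D[D][D[D]][D[D][D[D]]]]]


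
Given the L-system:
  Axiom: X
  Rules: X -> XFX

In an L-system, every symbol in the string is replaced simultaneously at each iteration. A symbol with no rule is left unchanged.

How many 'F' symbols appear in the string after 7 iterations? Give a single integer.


Step 0: X  (0 'F')
Step 1: XFX  (1 'F')
Step 2: XFXFXFX  (3 'F')
Step 3: XFXFXFXFXFXFXFX  (7 'F')
Step 4: XFXFXFXFXFXFXFXFXFXFXFXFXFXFXFX  (15 'F')
Step 5: XFXFXFXFXFXFXFXFXFXFXFXFXFXFXFXFXFXFXFXFXFXFXFXFXFXFXFXFXFXFXFX  (31 'F')
Step 6: XFXFXFXFXFXFXFXFXFXFXFXFXFXFXFXFXFXFXFXFXFXFXFXFXFXFXFXFXFXFXFXFXFXFXFXFXFXFXFXFXFXFXFXFXFXFXFXFXFXFXFXFXFXFXFXFXFXFXFXFXFXFXFX  (63 'F')
Step 7: XFXFXFXFXFXFXFXFXFXFXFXFXFXFXFXFXFXFXFXFXFXFXFXFXFXFXFXFXFXFXFXFXFXFXFXFXFXFXFXFXFXFXFXFXFXFXFXFXFXFXFXFXFXFXFXFXFXFXFXFXFXFXFXFXFXFXFXFXFXFXFXFXFXFXFXFXFXFXFXFXFXFXFXFXFXFXFXFXFXFXFXFXFXFXFXFXFXFXFXFXFXFXFXFXFXFXFXFXFXFXFXFXFXFXFXFXFXFXFXFXFXFXFXFXFXFXFX  (127 'F')

Answer: 127


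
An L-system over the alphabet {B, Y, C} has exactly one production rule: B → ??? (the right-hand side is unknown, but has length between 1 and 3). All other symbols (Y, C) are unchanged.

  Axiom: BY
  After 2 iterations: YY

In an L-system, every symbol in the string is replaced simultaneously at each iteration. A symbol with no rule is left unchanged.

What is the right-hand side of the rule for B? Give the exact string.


Trying B → Y:
  Step 0: BY
  Step 1: YY
  Step 2: YY
Matches the given result.

Answer: Y


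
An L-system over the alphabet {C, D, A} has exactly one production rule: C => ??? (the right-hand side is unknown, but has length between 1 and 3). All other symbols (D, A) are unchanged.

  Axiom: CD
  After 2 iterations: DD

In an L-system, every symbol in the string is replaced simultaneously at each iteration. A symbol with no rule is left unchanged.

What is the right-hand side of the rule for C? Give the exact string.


Answer: D

Derivation:
Trying C => D:
  Step 0: CD
  Step 1: DD
  Step 2: DD
Matches the given result.


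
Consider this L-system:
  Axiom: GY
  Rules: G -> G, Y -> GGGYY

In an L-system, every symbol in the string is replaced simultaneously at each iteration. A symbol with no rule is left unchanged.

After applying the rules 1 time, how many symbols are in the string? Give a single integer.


Answer: 6

Derivation:
Step 0: length = 2
Step 1: length = 6


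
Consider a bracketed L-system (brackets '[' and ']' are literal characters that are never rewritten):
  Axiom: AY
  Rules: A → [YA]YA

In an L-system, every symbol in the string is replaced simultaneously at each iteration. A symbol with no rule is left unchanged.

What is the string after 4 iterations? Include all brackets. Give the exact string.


Step 0: AY
Step 1: [YA]YAY
Step 2: [Y[YA]YA]Y[YA]YAY
Step 3: [Y[Y[YA]YA]Y[YA]YA]Y[Y[YA]YA]Y[YA]YAY
Step 4: [Y[Y[Y[YA]YA]Y[YA]YA]Y[Y[YA]YA]Y[YA]YA]Y[Y[Y[YA]YA]Y[YA]YA]Y[Y[YA]YA]Y[YA]YAY

Answer: [Y[Y[Y[YA]YA]Y[YA]YA]Y[Y[YA]YA]Y[YA]YA]Y[Y[Y[YA]YA]Y[YA]YA]Y[Y[YA]YA]Y[YA]YAY


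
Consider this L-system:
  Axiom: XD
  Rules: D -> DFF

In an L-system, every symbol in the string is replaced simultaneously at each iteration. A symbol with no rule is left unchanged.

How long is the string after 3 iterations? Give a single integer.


Step 0: length = 2
Step 1: length = 4
Step 2: length = 6
Step 3: length = 8

Answer: 8


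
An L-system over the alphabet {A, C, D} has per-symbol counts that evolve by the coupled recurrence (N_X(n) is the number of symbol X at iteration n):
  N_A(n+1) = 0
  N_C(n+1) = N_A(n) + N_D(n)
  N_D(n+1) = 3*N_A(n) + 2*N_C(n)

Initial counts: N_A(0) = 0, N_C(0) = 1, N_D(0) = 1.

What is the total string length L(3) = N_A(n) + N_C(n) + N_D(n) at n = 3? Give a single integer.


Answer: 6

Derivation:
Step 0: N_A=0, N_C=1, N_D=1, L=2
Step 1: N_A=0, N_C=1, N_D=2, L=3
Step 2: N_A=0, N_C=2, N_D=2, L=4
Step 3: N_A=0, N_C=2, N_D=4, L=6


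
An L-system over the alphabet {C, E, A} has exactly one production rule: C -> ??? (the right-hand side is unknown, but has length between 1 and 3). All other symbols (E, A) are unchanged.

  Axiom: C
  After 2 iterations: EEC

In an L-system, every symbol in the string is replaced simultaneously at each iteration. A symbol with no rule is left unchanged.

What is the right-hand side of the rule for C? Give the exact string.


Answer: EC

Derivation:
Trying C -> EC:
  Step 0: C
  Step 1: EC
  Step 2: EEC
Matches the given result.


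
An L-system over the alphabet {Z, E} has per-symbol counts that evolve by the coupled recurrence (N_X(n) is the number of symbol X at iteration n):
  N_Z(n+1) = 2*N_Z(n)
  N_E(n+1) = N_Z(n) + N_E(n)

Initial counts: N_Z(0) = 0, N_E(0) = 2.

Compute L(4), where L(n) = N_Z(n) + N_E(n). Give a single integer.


Answer: 2

Derivation:
Step 0: N_Z=0, N_E=2, L=2
Step 1: N_Z=0, N_E=2, L=2
Step 2: N_Z=0, N_E=2, L=2
Step 3: N_Z=0, N_E=2, L=2
Step 4: N_Z=0, N_E=2, L=2


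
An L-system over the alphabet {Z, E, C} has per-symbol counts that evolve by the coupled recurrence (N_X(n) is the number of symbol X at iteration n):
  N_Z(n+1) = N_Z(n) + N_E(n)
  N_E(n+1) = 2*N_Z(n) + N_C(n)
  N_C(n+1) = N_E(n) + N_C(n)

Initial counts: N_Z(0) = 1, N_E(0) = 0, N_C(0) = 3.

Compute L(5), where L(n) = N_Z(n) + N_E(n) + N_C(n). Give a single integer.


Step 0: N_Z=1, N_E=0, N_C=3, L=4
Step 1: N_Z=1, N_E=5, N_C=3, L=9
Step 2: N_Z=6, N_E=5, N_C=8, L=19
Step 3: N_Z=11, N_E=20, N_C=13, L=44
Step 4: N_Z=31, N_E=35, N_C=33, L=99
Step 5: N_Z=66, N_E=95, N_C=68, L=229

Answer: 229


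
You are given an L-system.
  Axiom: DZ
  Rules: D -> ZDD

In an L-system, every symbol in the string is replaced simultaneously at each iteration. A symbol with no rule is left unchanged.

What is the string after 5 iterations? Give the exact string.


Step 0: DZ
Step 1: ZDDZ
Step 2: ZZDDZDDZ
Step 3: ZZZDDZDDZZDDZDDZ
Step 4: ZZZZDDZDDZZDDZDDZZZDDZDDZZDDZDDZ
Step 5: ZZZZZDDZDDZZDDZDDZZZDDZDDZZDDZDDZZZZDDZDDZZDDZDDZZZDDZDDZZDDZDDZ

Answer: ZZZZZDDZDDZZDDZDDZZZDDZDDZZDDZDDZZZZDDZDDZZDDZDDZZZDDZDDZZDDZDDZ


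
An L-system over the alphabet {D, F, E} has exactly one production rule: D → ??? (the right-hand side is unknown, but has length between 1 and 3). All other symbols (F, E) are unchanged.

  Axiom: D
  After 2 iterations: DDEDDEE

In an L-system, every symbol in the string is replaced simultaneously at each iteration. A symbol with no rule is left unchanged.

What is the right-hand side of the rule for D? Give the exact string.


Trying D → DDE:
  Step 0: D
  Step 1: DDE
  Step 2: DDEDDEE
Matches the given result.

Answer: DDE


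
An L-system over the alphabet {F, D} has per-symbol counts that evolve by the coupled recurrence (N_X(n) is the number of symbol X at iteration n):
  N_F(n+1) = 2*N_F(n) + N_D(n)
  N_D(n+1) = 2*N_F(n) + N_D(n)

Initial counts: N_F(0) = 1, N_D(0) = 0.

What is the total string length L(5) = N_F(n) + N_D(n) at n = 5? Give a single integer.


Step 0: N_F=1, N_D=0, L=1
Step 1: N_F=2, N_D=2, L=4
Step 2: N_F=6, N_D=6, L=12
Step 3: N_F=18, N_D=18, L=36
Step 4: N_F=54, N_D=54, L=108
Step 5: N_F=162, N_D=162, L=324

Answer: 324


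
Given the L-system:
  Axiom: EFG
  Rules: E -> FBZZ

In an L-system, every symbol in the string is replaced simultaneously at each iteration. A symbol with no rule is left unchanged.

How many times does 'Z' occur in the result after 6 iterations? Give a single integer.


Step 0: EFG  (0 'Z')
Step 1: FBZZFG  (2 'Z')
Step 2: FBZZFG  (2 'Z')
Step 3: FBZZFG  (2 'Z')
Step 4: FBZZFG  (2 'Z')
Step 5: FBZZFG  (2 'Z')
Step 6: FBZZFG  (2 'Z')

Answer: 2


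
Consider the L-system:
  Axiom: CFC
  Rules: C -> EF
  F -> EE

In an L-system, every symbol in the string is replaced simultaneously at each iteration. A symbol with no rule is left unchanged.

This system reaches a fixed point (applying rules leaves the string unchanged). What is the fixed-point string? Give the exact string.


Step 0: CFC
Step 1: EFEEEF
Step 2: EEEEEEEE
Step 3: EEEEEEEE  (unchanged — fixed point at step 2)

Answer: EEEEEEEE


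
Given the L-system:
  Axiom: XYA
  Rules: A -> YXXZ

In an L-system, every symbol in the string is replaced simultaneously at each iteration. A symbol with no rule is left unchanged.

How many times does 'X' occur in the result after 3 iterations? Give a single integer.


Step 0: XYA  (1 'X')
Step 1: XYYXXZ  (3 'X')
Step 2: XYYXXZ  (3 'X')
Step 3: XYYXXZ  (3 'X')

Answer: 3


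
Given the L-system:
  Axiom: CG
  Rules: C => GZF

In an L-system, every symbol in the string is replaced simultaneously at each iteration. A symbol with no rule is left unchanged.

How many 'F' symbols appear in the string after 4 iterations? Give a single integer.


Step 0: CG  (0 'F')
Step 1: GZFG  (1 'F')
Step 2: GZFG  (1 'F')
Step 3: GZFG  (1 'F')
Step 4: GZFG  (1 'F')

Answer: 1


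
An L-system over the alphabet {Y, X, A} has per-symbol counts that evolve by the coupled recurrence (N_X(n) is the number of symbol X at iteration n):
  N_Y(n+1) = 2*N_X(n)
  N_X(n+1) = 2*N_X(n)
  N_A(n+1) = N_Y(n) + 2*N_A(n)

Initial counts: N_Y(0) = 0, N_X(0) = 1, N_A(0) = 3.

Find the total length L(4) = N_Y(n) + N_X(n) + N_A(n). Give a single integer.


Answer: 104

Derivation:
Step 0: N_Y=0, N_X=1, N_A=3, L=4
Step 1: N_Y=2, N_X=2, N_A=6, L=10
Step 2: N_Y=4, N_X=4, N_A=14, L=22
Step 3: N_Y=8, N_X=8, N_A=32, L=48
Step 4: N_Y=16, N_X=16, N_A=72, L=104


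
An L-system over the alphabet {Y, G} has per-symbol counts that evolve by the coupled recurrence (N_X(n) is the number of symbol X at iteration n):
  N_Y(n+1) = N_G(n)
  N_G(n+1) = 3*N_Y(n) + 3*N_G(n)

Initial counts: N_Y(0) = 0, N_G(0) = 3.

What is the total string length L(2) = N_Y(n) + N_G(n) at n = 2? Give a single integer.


Answer: 45

Derivation:
Step 0: N_Y=0, N_G=3, L=3
Step 1: N_Y=3, N_G=9, L=12
Step 2: N_Y=9, N_G=36, L=45


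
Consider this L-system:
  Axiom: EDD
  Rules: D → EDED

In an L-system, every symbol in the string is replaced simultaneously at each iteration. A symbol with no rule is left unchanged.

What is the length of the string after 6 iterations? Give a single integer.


Step 0: length = 3
Step 1: length = 9
Step 2: length = 21
Step 3: length = 45
Step 4: length = 93
Step 5: length = 189
Step 6: length = 381

Answer: 381


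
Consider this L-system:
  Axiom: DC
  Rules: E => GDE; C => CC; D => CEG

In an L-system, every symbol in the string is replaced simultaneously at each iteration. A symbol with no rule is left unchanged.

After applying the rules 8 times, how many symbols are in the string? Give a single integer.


Answer: 566

Derivation:
Step 0: length = 2
Step 1: length = 5
Step 2: length = 10
Step 3: length = 20
Step 4: length = 39
Step 5: length = 76
Step 6: length = 148
Step 7: length = 289
Step 8: length = 566


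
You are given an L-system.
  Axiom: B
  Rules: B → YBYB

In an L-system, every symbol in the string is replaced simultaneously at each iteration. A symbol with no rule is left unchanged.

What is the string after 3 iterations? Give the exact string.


Step 0: B
Step 1: YBYB
Step 2: YYBYBYYBYB
Step 3: YYYBYBYYBYBYYYBYBYYBYB

Answer: YYYBYBYYBYBYYYBYBYYBYB


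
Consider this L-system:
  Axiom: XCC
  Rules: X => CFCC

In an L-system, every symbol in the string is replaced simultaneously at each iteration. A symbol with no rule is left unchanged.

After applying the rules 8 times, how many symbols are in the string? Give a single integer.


Answer: 6

Derivation:
Step 0: length = 3
Step 1: length = 6
Step 2: length = 6
Step 3: length = 6
Step 4: length = 6
Step 5: length = 6
Step 6: length = 6
Step 7: length = 6
Step 8: length = 6


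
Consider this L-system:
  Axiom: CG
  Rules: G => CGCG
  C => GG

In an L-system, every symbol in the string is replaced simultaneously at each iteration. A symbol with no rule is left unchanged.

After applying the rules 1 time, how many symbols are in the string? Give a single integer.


Step 0: length = 2
Step 1: length = 6

Answer: 6


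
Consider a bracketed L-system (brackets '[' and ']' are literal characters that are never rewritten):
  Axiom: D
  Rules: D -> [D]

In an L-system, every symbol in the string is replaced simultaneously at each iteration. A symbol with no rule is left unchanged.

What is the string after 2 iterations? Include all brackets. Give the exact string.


Step 0: D
Step 1: [D]
Step 2: [[D]]

Answer: [[D]]


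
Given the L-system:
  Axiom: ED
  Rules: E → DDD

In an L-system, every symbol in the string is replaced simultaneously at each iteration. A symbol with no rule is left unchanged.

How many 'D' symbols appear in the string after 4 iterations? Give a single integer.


Step 0: ED  (1 'D')
Step 1: DDDD  (4 'D')
Step 2: DDDD  (4 'D')
Step 3: DDDD  (4 'D')
Step 4: DDDD  (4 'D')

Answer: 4


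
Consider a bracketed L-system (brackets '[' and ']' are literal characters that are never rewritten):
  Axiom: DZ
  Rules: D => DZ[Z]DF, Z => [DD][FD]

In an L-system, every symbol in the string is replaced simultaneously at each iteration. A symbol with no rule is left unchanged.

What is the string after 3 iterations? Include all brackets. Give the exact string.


Step 0: DZ
Step 1: DZ[Z]DF[DD][FD]
Step 2: DZ[Z]DF[DD][FD][[DD][FD]]DZ[Z]DFF[DZ[Z]DFDZ[Z]DF][FDZ[Z]DF]
Step 3: DZ[Z]DF[DD][FD][[DD][FD]]DZ[Z]DFF[DZ[Z]DFDZ[Z]DF][FDZ[Z]DF][[DZ[Z]DFDZ[Z]DF][FDZ[Z]DF]]DZ[Z]DF[DD][FD][[DD][FD]]DZ[Z]DFFF[DZ[Z]DF[DD][FD][[DD][FD]]DZ[Z]DFFDZ[Z]DF[DD][FD][[DD][FD]]DZ[Z]DFF][FDZ[Z]DF[DD][FD][[DD][FD]]DZ[Z]DFF]

Answer: DZ[Z]DF[DD][FD][[DD][FD]]DZ[Z]DFF[DZ[Z]DFDZ[Z]DF][FDZ[Z]DF][[DZ[Z]DFDZ[Z]DF][FDZ[Z]DF]]DZ[Z]DF[DD][FD][[DD][FD]]DZ[Z]DFFF[DZ[Z]DF[DD][FD][[DD][FD]]DZ[Z]DFFDZ[Z]DF[DD][FD][[DD][FD]]DZ[Z]DFF][FDZ[Z]DF[DD][FD][[DD][FD]]DZ[Z]DFF]


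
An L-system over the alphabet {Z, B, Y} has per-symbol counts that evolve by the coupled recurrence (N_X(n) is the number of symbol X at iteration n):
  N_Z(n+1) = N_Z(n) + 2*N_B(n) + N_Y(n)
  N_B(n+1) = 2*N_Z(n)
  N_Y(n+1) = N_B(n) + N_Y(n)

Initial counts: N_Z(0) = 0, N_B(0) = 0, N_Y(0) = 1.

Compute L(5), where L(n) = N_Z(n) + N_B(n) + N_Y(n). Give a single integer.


Step 0: N_Z=0, N_B=0, N_Y=1, L=1
Step 1: N_Z=1, N_B=0, N_Y=1, L=2
Step 2: N_Z=2, N_B=2, N_Y=1, L=5
Step 3: N_Z=7, N_B=4, N_Y=3, L=14
Step 4: N_Z=18, N_B=14, N_Y=7, L=39
Step 5: N_Z=53, N_B=36, N_Y=21, L=110

Answer: 110


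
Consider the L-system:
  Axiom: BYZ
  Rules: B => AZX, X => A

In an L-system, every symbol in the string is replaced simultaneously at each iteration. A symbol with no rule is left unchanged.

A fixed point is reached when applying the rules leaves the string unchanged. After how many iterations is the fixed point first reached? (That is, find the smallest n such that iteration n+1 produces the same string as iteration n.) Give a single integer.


Step 0: BYZ
Step 1: AZXYZ
Step 2: AZAYZ
Step 3: AZAYZ  (unchanged — fixed point at step 2)

Answer: 2


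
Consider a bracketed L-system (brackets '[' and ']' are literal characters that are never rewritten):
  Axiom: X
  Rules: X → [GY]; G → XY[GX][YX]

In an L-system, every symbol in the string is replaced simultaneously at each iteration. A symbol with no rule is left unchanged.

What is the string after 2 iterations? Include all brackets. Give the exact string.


Answer: [XY[GX][YX]Y]

Derivation:
Step 0: X
Step 1: [GY]
Step 2: [XY[GX][YX]Y]


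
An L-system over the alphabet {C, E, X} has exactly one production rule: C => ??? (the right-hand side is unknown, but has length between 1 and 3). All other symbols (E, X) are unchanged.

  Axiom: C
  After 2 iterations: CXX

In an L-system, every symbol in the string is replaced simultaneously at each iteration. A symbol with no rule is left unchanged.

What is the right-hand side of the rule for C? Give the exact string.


Trying C => CX:
  Step 0: C
  Step 1: CX
  Step 2: CXX
Matches the given result.

Answer: CX


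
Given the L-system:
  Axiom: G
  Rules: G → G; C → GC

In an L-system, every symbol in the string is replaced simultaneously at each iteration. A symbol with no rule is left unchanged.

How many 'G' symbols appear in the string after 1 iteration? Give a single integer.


Answer: 1

Derivation:
Step 0: G  (1 'G')
Step 1: G  (1 'G')


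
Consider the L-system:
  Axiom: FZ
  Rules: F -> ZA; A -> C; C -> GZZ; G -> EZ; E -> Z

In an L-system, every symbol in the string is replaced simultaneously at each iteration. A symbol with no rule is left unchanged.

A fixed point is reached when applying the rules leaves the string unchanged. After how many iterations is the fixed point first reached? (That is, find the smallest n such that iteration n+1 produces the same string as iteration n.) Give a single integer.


Answer: 5

Derivation:
Step 0: FZ
Step 1: ZAZ
Step 2: ZCZ
Step 3: ZGZZZ
Step 4: ZEZZZZ
Step 5: ZZZZZZ
Step 6: ZZZZZZ  (unchanged — fixed point at step 5)


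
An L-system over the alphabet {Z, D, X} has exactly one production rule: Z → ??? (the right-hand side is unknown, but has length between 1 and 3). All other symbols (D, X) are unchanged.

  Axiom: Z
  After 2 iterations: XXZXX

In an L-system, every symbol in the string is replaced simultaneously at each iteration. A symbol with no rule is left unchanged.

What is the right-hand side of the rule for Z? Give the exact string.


Trying Z → XZX:
  Step 0: Z
  Step 1: XZX
  Step 2: XXZXX
Matches the given result.

Answer: XZX


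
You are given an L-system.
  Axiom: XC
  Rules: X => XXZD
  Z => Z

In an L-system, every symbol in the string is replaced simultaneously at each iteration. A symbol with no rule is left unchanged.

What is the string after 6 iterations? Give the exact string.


Answer: XXZDXXZDZDXXZDXXZDZDZDXXZDXXZDZDXXZDXXZDZDZDZDXXZDXXZDZDXXZDXXZDZDZDXXZDXXZDZDXXZDXXZDZDZDZDZDXXZDXXZDZDXXZDXXZDZDZDXXZDXXZDZDXXZDXXZDZDZDZDXXZDXXZDZDXXZDXXZDZDZDXXZDXXZDZDXXZDXXZDZDZDZDZDZDC

Derivation:
Step 0: XC
Step 1: XXZDC
Step 2: XXZDXXZDZDC
Step 3: XXZDXXZDZDXXZDXXZDZDZDC
Step 4: XXZDXXZDZDXXZDXXZDZDZDXXZDXXZDZDXXZDXXZDZDZDZDC
Step 5: XXZDXXZDZDXXZDXXZDZDZDXXZDXXZDZDXXZDXXZDZDZDZDXXZDXXZDZDXXZDXXZDZDZDXXZDXXZDZDXXZDXXZDZDZDZDZDC
Step 6: XXZDXXZDZDXXZDXXZDZDZDXXZDXXZDZDXXZDXXZDZDZDZDXXZDXXZDZDXXZDXXZDZDZDXXZDXXZDZDXXZDXXZDZDZDZDZDXXZDXXZDZDXXZDXXZDZDZDXXZDXXZDZDXXZDXXZDZDZDZDXXZDXXZDZDXXZDXXZDZDZDXXZDXXZDZDXXZDXXZDZDZDZDZDZDC


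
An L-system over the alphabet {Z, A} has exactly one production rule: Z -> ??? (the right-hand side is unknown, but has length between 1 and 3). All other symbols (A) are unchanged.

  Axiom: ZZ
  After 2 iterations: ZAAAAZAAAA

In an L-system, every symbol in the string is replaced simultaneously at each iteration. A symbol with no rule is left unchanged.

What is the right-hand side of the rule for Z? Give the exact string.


Trying Z -> ZAA:
  Step 0: ZZ
  Step 1: ZAAZAA
  Step 2: ZAAAAZAAAA
Matches the given result.

Answer: ZAA


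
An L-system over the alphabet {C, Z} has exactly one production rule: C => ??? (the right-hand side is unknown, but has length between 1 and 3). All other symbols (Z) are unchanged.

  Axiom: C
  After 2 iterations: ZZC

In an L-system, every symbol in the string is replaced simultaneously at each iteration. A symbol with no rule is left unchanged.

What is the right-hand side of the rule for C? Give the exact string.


Trying C => ZC:
  Step 0: C
  Step 1: ZC
  Step 2: ZZC
Matches the given result.

Answer: ZC


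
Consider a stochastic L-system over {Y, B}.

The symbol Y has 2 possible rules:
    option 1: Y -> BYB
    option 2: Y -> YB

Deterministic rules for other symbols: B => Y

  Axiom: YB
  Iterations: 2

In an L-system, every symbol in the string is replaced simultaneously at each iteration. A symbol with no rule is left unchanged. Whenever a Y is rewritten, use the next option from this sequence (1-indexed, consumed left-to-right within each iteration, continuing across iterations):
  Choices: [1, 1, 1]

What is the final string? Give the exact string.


Answer: YBYBYBYB

Derivation:
Step 0: YB
Step 1: BYBY  (used choices [1])
Step 2: YBYBYBYB  (used choices [1, 1])


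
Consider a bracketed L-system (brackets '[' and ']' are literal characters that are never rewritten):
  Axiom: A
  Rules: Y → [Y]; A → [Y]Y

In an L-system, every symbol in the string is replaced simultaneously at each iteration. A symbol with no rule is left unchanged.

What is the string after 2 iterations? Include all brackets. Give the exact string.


Answer: [[Y]][Y]

Derivation:
Step 0: A
Step 1: [Y]Y
Step 2: [[Y]][Y]


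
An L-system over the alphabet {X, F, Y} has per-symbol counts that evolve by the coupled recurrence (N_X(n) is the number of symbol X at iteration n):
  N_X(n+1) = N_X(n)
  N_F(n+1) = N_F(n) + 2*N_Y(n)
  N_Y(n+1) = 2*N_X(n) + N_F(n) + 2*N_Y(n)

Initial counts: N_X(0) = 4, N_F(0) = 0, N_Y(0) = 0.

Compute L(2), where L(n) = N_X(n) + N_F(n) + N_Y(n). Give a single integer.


Answer: 44

Derivation:
Step 0: N_X=4, N_F=0, N_Y=0, L=4
Step 1: N_X=4, N_F=0, N_Y=8, L=12
Step 2: N_X=4, N_F=16, N_Y=24, L=44


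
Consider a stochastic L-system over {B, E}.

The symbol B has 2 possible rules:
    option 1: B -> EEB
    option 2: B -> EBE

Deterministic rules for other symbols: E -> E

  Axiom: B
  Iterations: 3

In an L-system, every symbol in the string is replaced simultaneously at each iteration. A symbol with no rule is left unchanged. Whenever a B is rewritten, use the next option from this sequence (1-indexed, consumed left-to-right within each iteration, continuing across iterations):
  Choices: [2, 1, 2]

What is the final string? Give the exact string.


Answer: EEEEBEE

Derivation:
Step 0: B
Step 1: EBE  (used choices [2])
Step 2: EEEBE  (used choices [1])
Step 3: EEEEBEE  (used choices [2])


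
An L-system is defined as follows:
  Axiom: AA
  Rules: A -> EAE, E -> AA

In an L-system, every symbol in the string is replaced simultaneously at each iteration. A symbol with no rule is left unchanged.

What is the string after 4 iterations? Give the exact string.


Answer: AAEAEAAAAEAEAAEAEEAEAAEAEAAEAEEAEAAEAEAAAAEAEAAAAEAEAAAAEAEAAEAEEAEAAEAEAAEAEEAEAAEAEAAAAEAEAA

Derivation:
Step 0: AA
Step 1: EAEEAE
Step 2: AAEAEAAAAEAEAA
Step 3: EAEEAEAAEAEAAEAEEAEEAEEAEAAEAEAAEAEEAE
Step 4: AAEAEAAAAEAEAAEAEEAEAAEAEAAEAEEAEAAEAEAAAAEAEAAAAEAEAAAAEAEAAEAEEAEAAEAEAAEAEEAEAAEAEAAAAEAEAA


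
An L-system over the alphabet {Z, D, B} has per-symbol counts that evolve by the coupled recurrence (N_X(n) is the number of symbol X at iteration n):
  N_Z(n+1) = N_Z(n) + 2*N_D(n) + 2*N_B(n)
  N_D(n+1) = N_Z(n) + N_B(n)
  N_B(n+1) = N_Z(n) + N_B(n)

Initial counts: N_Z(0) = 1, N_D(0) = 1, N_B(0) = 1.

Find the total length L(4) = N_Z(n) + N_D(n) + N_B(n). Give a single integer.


Step 0: N_Z=1, N_D=1, N_B=1, L=3
Step 1: N_Z=5, N_D=2, N_B=2, L=9
Step 2: N_Z=13, N_D=7, N_B=7, L=27
Step 3: N_Z=41, N_D=20, N_B=20, L=81
Step 4: N_Z=121, N_D=61, N_B=61, L=243

Answer: 243


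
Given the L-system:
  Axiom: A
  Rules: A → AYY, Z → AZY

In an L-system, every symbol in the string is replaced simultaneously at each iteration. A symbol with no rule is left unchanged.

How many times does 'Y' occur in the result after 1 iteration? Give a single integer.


Answer: 2

Derivation:
Step 0: A  (0 'Y')
Step 1: AYY  (2 'Y')


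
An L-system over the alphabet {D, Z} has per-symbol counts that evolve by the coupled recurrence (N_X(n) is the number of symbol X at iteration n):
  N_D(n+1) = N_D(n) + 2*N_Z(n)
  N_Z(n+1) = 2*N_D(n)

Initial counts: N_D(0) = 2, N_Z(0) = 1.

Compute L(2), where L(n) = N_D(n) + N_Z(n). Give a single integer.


Step 0: N_D=2, N_Z=1, L=3
Step 1: N_D=4, N_Z=4, L=8
Step 2: N_D=12, N_Z=8, L=20

Answer: 20


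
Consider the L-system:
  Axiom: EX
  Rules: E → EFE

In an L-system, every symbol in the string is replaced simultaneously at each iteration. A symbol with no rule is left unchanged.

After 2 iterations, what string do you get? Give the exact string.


Answer: EFEFEFEX

Derivation:
Step 0: EX
Step 1: EFEX
Step 2: EFEFEFEX


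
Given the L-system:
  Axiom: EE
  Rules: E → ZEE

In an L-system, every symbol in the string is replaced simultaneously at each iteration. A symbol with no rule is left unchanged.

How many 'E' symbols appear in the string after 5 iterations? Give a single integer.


Step 0: EE  (2 'E')
Step 1: ZEEZEE  (4 'E')
Step 2: ZZEEZEEZZEEZEE  (8 'E')
Step 3: ZZZEEZEEZZEEZEEZZZEEZEEZZEEZEE  (16 'E')
Step 4: ZZZZEEZEEZZEEZEEZZZEEZEEZZEEZEEZZZZEEZEEZZEEZEEZZZEEZEEZZEEZEE  (32 'E')
Step 5: ZZZZZEEZEEZZEEZEEZZZEEZEEZZEEZEEZZZZEEZEEZZEEZEEZZZEEZEEZZEEZEEZZZZZEEZEEZZEEZEEZZZEEZEEZZEEZEEZZZZEEZEEZZEEZEEZZZEEZEEZZEEZEE  (64 'E')

Answer: 64


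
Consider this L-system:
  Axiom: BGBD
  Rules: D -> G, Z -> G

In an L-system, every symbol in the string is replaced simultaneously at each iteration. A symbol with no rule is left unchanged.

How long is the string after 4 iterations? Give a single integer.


Answer: 4

Derivation:
Step 0: length = 4
Step 1: length = 4
Step 2: length = 4
Step 3: length = 4
Step 4: length = 4


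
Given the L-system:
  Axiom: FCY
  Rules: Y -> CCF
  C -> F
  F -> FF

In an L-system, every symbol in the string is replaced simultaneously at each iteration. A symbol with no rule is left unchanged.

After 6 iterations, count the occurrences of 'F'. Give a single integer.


Step 0: FCY  (1 'F')
Step 1: FFFCCF  (4 'F')
Step 2: FFFFFFFFFF  (10 'F')
Step 3: FFFFFFFFFFFFFFFFFFFF  (20 'F')
Step 4: FFFFFFFFFFFFFFFFFFFFFFFFFFFFFFFFFFFFFFFF  (40 'F')
Step 5: FFFFFFFFFFFFFFFFFFFFFFFFFFFFFFFFFFFFFFFFFFFFFFFFFFFFFFFFFFFFFFFFFFFFFFFFFFFFFFFF  (80 'F')
Step 6: FFFFFFFFFFFFFFFFFFFFFFFFFFFFFFFFFFFFFFFFFFFFFFFFFFFFFFFFFFFFFFFFFFFFFFFFFFFFFFFFFFFFFFFFFFFFFFFFFFFFFFFFFFFFFFFFFFFFFFFFFFFFFFFFFFFFFFFFFFFFFFFFFFFFFFFFFFFFFFFF  (160 'F')

Answer: 160


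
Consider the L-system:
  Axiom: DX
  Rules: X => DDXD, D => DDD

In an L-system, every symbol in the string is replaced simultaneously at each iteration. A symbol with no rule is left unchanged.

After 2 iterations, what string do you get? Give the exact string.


Answer: DDDDDDDDDDDDDDDDDXDDDD

Derivation:
Step 0: DX
Step 1: DDDDDXD
Step 2: DDDDDDDDDDDDDDDDDXDDDD


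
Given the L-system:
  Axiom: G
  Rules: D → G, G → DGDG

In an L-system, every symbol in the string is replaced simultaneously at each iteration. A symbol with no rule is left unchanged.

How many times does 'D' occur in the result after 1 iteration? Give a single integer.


Step 0: G  (0 'D')
Step 1: DGDG  (2 'D')

Answer: 2


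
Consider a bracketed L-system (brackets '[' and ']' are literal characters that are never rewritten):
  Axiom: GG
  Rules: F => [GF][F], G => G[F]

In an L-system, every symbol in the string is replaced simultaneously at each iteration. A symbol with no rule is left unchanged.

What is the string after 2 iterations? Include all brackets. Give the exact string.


Answer: G[F][[GF][F]]G[F][[GF][F]]

Derivation:
Step 0: GG
Step 1: G[F]G[F]
Step 2: G[F][[GF][F]]G[F][[GF][F]]


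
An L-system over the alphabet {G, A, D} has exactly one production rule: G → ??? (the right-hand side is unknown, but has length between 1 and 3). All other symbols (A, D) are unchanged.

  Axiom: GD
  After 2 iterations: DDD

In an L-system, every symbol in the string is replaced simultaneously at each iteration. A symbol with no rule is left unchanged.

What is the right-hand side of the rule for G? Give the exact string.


Answer: DD

Derivation:
Trying G → DD:
  Step 0: GD
  Step 1: DDD
  Step 2: DDD
Matches the given result.


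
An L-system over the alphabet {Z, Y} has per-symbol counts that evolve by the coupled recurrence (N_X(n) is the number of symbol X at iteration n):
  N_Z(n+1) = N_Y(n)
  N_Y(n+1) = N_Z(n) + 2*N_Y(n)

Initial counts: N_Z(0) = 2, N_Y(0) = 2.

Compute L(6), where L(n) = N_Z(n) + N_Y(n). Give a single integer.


Step 0: N_Z=2, N_Y=2, L=4
Step 1: N_Z=2, N_Y=6, L=8
Step 2: N_Z=6, N_Y=14, L=20
Step 3: N_Z=14, N_Y=34, L=48
Step 4: N_Z=34, N_Y=82, L=116
Step 5: N_Z=82, N_Y=198, L=280
Step 6: N_Z=198, N_Y=478, L=676

Answer: 676


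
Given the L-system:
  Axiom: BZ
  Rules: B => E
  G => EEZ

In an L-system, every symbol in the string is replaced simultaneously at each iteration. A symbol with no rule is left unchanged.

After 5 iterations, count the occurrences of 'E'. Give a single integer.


Step 0: BZ  (0 'E')
Step 1: EZ  (1 'E')
Step 2: EZ  (1 'E')
Step 3: EZ  (1 'E')
Step 4: EZ  (1 'E')
Step 5: EZ  (1 'E')

Answer: 1


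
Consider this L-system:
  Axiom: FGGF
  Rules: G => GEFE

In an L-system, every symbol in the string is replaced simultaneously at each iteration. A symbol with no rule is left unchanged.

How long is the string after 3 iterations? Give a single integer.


Step 0: length = 4
Step 1: length = 10
Step 2: length = 16
Step 3: length = 22

Answer: 22


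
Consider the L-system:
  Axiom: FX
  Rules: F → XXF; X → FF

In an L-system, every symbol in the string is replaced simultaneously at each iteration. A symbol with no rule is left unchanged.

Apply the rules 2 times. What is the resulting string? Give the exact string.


Answer: FFFFXXFXXFXXF

Derivation:
Step 0: FX
Step 1: XXFFF
Step 2: FFFFXXFXXFXXF


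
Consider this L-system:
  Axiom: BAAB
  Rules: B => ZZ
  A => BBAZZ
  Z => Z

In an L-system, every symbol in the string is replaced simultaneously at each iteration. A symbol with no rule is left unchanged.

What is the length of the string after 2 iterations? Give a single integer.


Answer: 26

Derivation:
Step 0: length = 4
Step 1: length = 14
Step 2: length = 26


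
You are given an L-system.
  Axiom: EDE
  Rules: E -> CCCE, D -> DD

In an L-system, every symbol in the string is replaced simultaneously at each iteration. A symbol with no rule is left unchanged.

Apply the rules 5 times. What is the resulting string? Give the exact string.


Answer: CCCCCCCCCCCCCCCEDDDDDDDDDDDDDDDDDDDDDDDDDDDDDDDDCCCCCCCCCCCCCCCE

Derivation:
Step 0: EDE
Step 1: CCCEDDCCCE
Step 2: CCCCCCEDDDDCCCCCCE
Step 3: CCCCCCCCCEDDDDDDDDCCCCCCCCCE
Step 4: CCCCCCCCCCCCEDDDDDDDDDDDDDDDDCCCCCCCCCCCCE
Step 5: CCCCCCCCCCCCCCCEDDDDDDDDDDDDDDDDDDDDDDDDDDDDDDDDCCCCCCCCCCCCCCCE


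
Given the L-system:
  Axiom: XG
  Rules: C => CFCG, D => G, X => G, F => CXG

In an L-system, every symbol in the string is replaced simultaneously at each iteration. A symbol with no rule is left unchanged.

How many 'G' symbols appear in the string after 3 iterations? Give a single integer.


Answer: 2

Derivation:
Step 0: XG  (1 'G')
Step 1: GG  (2 'G')
Step 2: GG  (2 'G')
Step 3: GG  (2 'G')


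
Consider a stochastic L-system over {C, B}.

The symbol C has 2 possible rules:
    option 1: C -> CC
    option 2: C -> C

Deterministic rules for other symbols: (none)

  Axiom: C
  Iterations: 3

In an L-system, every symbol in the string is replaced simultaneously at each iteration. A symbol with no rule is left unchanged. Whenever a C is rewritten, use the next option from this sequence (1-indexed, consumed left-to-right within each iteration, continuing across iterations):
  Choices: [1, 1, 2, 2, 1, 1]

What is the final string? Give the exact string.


Answer: CCCCC

Derivation:
Step 0: C
Step 1: CC  (used choices [1])
Step 2: CCC  (used choices [1, 2])
Step 3: CCCCC  (used choices [2, 1, 1])


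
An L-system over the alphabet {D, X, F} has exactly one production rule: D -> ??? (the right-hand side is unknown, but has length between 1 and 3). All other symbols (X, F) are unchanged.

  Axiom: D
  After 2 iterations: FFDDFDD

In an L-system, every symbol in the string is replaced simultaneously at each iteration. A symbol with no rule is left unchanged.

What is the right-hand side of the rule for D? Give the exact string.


Answer: FDD

Derivation:
Trying D -> FDD:
  Step 0: D
  Step 1: FDD
  Step 2: FFDDFDD
Matches the given result.
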